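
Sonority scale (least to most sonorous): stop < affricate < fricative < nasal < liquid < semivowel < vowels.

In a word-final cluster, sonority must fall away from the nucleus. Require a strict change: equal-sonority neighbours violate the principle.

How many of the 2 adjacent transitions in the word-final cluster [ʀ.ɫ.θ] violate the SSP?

/ʀ/ is a liquid (sonority 5).
/ɫ/ is a liquid (sonority 5).
/θ/ is a fricative (sonority 3).
/ʀ/→/ɫ/: 5→5 (plateau) — violation.
/ɫ/→/θ/: 5→3 (falls) — ok.

1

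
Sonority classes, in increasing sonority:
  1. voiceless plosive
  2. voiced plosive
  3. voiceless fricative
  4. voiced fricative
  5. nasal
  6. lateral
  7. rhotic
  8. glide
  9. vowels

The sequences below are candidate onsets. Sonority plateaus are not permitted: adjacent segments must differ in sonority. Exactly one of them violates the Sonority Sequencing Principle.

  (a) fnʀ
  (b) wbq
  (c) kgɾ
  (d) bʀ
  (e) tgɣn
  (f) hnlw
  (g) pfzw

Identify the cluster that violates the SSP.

b

(a) 3-5-7 → obeys
(b) 8-2-1 → violates
(c) 1-2-7 → obeys
(d) 2-7 → obeys
(e) 1-2-4-5 → obeys
(f) 3-5-6-8 → obeys
(g) 1-3-4-8 → obeys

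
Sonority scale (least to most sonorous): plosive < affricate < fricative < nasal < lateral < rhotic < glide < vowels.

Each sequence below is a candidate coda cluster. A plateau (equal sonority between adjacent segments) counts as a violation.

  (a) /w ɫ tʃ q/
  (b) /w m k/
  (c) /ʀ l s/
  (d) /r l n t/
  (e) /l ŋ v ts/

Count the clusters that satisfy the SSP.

(a) /w ɫ tʃ q/: profile 7-5-2-1 — obeys.
(b) /w m k/: profile 7-4-1 — obeys.
(c) /ʀ l s/: profile 6-5-3 — obeys.
(d) /r l n t/: profile 6-5-4-1 — obeys.
(e) /l ŋ v ts/: profile 5-4-3-2 — obeys.

5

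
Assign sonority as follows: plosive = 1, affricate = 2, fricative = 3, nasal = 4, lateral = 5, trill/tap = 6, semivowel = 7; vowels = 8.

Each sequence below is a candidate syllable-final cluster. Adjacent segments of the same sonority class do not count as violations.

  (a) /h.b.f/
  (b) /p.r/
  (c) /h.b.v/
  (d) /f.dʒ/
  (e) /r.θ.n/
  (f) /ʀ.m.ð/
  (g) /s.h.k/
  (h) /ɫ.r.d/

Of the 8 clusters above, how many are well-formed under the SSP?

3

(a) 3-1-3 → violates
(b) 1-6 → violates
(c) 3-1-3 → violates
(d) 3-2 → obeys
(e) 6-3-4 → violates
(f) 6-4-3 → obeys
(g) 3-3-1 → obeys
(h) 5-6-1 → violates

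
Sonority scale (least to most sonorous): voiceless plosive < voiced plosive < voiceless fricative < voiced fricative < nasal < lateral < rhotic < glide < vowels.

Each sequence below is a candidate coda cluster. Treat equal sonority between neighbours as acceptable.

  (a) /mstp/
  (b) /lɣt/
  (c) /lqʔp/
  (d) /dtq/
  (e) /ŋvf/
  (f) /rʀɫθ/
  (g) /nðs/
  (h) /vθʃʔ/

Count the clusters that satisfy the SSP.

8

(a) sonority 5-3-1-1: well-formed.
(b) sonority 6-4-1: well-formed.
(c) sonority 6-1-1-1: well-formed.
(d) sonority 2-1-1: well-formed.
(e) sonority 5-4-3: well-formed.
(f) sonority 7-7-6-3: well-formed.
(g) sonority 5-4-3: well-formed.
(h) sonority 4-3-3-1: well-formed.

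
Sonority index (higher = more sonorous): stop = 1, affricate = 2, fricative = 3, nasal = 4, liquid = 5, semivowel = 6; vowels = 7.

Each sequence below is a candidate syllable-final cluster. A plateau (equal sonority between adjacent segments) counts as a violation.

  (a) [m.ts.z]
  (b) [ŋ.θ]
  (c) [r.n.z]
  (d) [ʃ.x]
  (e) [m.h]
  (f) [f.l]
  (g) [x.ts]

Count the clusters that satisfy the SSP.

(a) 4-2-3 → violates
(b) 4-3 → obeys
(c) 5-4-3 → obeys
(d) 3-3 → violates
(e) 4-3 → obeys
(f) 3-5 → violates
(g) 3-2 → obeys

4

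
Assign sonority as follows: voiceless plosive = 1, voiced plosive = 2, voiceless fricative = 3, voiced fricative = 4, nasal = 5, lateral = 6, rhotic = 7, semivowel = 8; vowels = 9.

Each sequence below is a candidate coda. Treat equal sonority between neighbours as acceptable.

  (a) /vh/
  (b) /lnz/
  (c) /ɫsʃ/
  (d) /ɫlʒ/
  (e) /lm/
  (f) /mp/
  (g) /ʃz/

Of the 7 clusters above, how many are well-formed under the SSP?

6

(a) 4-3 → obeys
(b) 6-5-4 → obeys
(c) 6-3-3 → obeys
(d) 6-6-4 → obeys
(e) 6-5 → obeys
(f) 5-1 → obeys
(g) 3-4 → violates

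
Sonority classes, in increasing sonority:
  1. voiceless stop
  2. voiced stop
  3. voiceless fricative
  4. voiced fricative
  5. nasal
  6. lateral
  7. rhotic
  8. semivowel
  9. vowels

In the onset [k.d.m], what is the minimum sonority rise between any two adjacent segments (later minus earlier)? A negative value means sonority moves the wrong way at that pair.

/k/ — voiceless stop, sonority 1.
/d/ — voiced stop, sonority 2.
/m/ — nasal, sonority 5.
/k/→/d/: change +1.
/d/→/m/: change +3.
Minimum = 1.

1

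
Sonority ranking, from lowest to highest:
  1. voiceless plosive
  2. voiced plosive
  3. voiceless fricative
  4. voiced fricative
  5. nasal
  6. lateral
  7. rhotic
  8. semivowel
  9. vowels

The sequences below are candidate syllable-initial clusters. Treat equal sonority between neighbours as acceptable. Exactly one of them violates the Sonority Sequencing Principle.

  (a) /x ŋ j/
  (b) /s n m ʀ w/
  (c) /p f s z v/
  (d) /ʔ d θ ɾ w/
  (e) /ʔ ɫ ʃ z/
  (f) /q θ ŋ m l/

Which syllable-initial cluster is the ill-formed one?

(a) 3-5-8 → obeys
(b) 3-5-5-7-8 → obeys
(c) 1-3-3-4-4 → obeys
(d) 1-2-3-7-8 → obeys
(e) 1-6-3-4 → violates
(f) 1-3-5-5-6 → obeys

e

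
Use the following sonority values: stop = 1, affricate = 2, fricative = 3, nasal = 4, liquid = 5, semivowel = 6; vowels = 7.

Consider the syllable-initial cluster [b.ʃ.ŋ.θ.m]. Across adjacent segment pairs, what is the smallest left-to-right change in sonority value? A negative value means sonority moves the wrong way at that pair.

/b/ is a stop (sonority 1).
/ʃ/ is a fricative (sonority 3).
/ŋ/ is a nasal (sonority 4).
/θ/ is a fricative (sonority 3).
/m/ is a nasal (sonority 4).
/b/→/ʃ/: change +2.
/ʃ/→/ŋ/: change +1.
/ŋ/→/θ/: change -1.
/θ/→/m/: change +1.
Minimum = -1.

-1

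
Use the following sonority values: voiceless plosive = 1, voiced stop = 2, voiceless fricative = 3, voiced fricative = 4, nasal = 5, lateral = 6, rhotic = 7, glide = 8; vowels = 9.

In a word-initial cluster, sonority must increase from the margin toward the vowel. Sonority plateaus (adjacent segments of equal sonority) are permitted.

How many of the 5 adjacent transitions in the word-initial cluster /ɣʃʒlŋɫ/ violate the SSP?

/ɣ/: voiced fricative = 4.
/ʃ/: voiceless fricative = 3.
/ʒ/: voiced fricative = 4.
/l/: lateral = 6.
/ŋ/: nasal = 5.
/ɫ/: lateral = 6.
/ɣ/→/ʃ/: 4→3 (does not rise) — violation.
/ʃ/→/ʒ/: 3→4 (rises) — ok.
/ʒ/→/l/: 4→6 (rises) — ok.
/l/→/ŋ/: 6→5 (does not rise) — violation.
/ŋ/→/ɫ/: 5→6 (rises) — ok.

2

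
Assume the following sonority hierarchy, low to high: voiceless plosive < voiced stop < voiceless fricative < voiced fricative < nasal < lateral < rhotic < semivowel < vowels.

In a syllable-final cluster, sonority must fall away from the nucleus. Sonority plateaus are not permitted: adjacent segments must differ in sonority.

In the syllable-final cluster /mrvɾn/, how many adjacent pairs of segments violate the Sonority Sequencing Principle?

2

/m/ — nasal, sonority 5.
/r/ — rhotic, sonority 7.
/v/ — voiced fricative, sonority 4.
/ɾ/ — rhotic, sonority 7.
/n/ — nasal, sonority 5.
/m/→/r/: 5→7 (does not fall) — violation.
/r/→/v/: 7→4 (falls) — ok.
/v/→/ɾ/: 4→7 (does not fall) — violation.
/ɾ/→/n/: 7→5 (falls) — ok.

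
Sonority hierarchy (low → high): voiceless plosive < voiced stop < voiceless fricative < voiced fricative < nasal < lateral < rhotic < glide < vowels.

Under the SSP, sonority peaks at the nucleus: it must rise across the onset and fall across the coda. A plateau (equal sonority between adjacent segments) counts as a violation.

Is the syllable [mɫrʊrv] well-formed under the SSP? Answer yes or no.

Onset: /m/ is a nasal (sonority 5), /ɫ/ is a lateral (sonority 6), /r/ is a rhotic (sonority 7); then the nucleus /ʊ/ (sonority 9).
Onset profile 5-6-7-9 — rises to the nucleus.
Coda: /r/ is a rhotic (sonority 7), /v/ is a voiced fricative (sonority 4).
Coda profile 9-7-4 — falls from the nucleus.

yes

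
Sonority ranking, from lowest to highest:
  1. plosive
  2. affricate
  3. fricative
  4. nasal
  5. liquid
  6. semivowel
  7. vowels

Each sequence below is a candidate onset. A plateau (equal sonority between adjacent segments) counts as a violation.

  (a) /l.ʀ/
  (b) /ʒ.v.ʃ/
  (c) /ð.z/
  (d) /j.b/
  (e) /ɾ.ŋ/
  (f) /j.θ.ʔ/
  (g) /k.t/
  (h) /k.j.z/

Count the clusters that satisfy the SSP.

0

(a) sonority 5-5: ill-formed.
(b) sonority 3-3-3: ill-formed.
(c) sonority 3-3: ill-formed.
(d) sonority 6-1: ill-formed.
(e) sonority 5-4: ill-formed.
(f) sonority 6-3-1: ill-formed.
(g) sonority 1-1: ill-formed.
(h) sonority 1-6-3: ill-formed.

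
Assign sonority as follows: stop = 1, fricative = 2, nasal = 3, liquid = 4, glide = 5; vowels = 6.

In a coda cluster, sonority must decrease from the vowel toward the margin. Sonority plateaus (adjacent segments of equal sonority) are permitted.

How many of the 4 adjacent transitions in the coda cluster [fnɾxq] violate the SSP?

/f/ — fricative, sonority 2.
/n/ — nasal, sonority 3.
/ɾ/ — liquid, sonority 4.
/x/ — fricative, sonority 2.
/q/ — stop, sonority 1.
/f/→/n/: 2→3 (does not fall) — violation.
/n/→/ɾ/: 3→4 (does not fall) — violation.
/ɾ/→/x/: 4→2 (falls) — ok.
/x/→/q/: 2→1 (falls) — ok.

2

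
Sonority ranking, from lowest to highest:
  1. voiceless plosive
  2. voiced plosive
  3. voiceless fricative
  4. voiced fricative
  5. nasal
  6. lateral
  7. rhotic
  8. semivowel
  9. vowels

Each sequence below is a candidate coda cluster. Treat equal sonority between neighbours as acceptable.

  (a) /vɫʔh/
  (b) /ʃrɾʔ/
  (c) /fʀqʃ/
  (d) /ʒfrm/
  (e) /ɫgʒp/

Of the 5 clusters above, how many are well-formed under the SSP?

0

(a) sonority 4-6-1-3: ill-formed.
(b) sonority 3-7-7-1: ill-formed.
(c) sonority 3-7-1-3: ill-formed.
(d) sonority 4-3-7-5: ill-formed.
(e) sonority 6-2-4-1: ill-formed.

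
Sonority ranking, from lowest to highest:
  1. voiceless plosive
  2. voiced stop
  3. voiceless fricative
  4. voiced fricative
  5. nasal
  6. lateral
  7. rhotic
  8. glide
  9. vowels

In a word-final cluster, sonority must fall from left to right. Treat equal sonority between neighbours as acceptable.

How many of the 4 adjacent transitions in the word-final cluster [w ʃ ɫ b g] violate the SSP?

1

/w/: glide = 8.
/ʃ/: voiceless fricative = 3.
/ɫ/: lateral = 6.
/b/: voiced stop = 2.
/g/: voiced stop = 2.
/w/→/ʃ/: 8→3 (falls) — ok.
/ʃ/→/ɫ/: 3→6 (does not fall) — violation.
/ɫ/→/b/: 6→2 (falls) — ok.
/b/→/g/: 2→2 (plateau, allowed) — ok.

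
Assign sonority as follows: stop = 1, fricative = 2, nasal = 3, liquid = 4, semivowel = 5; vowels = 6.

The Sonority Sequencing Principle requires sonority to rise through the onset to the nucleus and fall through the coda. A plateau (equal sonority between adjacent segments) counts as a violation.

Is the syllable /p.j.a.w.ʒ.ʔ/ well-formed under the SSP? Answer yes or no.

Onset: /p/ is a stop (sonority 1), /j/ is a semivowel (sonority 5); then the nucleus /a/ (sonority 6).
Onset profile 1-5-6 — rises to the nucleus.
Coda: /w/ is a semivowel (sonority 5), /ʒ/ is a fricative (sonority 2), /ʔ/ is a stop (sonority 1).
Coda profile 6-5-2-1 — falls from the nucleus.

yes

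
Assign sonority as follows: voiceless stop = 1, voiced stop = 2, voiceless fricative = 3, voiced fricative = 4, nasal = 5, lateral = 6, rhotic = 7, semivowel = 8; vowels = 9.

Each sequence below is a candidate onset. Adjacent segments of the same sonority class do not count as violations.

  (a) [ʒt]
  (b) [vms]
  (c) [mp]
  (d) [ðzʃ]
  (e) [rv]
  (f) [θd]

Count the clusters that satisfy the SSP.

(a) 4-1 → violates
(b) 4-5-3 → violates
(c) 5-1 → violates
(d) 4-4-3 → violates
(e) 7-4 → violates
(f) 3-2 → violates

0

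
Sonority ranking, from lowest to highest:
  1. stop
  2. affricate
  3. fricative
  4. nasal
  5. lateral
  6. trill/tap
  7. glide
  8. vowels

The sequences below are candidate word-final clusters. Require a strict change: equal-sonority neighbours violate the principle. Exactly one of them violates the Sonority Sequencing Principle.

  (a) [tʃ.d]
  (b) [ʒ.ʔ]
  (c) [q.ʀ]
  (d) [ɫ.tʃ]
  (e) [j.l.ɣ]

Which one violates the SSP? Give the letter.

(a) 2-1 → obeys
(b) 3-1 → obeys
(c) 1-6 → violates
(d) 5-2 → obeys
(e) 7-5-3 → obeys

c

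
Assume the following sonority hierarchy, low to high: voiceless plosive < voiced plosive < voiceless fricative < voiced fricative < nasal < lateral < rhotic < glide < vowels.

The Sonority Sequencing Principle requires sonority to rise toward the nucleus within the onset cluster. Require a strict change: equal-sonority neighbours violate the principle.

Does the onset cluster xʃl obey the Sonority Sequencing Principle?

/x/ is a voiceless fricative (sonority 3).
/ʃ/ is a voiceless fricative (sonority 3).
/l/ is a lateral (sonority 6).
The profile is 3-3-6. Between /x/ (3) and /ʃ/ (3) sonority does not rise, so the cluster violates the SSP.

no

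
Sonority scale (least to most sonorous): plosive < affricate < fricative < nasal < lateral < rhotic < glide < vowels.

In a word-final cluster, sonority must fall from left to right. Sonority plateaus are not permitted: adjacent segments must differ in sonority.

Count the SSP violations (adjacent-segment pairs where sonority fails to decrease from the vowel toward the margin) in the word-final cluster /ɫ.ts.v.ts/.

/ɫ/ is a lateral (sonority 5).
/ts/ is an affricate (sonority 2).
/v/ is a fricative (sonority 3).
/ts/ is an affricate (sonority 2).
/ɫ/→/ts/: 5→2 (falls) — ok.
/ts/→/v/: 2→3 (does not fall) — violation.
/v/→/ts/: 3→2 (falls) — ok.

1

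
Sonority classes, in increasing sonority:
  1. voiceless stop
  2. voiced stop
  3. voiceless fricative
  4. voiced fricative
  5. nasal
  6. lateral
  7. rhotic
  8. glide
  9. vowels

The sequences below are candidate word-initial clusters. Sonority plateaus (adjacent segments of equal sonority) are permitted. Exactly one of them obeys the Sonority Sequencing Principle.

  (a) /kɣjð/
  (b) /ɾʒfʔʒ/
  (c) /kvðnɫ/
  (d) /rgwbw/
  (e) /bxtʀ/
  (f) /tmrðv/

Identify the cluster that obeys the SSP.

(a) 1-4-8-4 → violates
(b) 7-4-3-1-4 → violates
(c) 1-4-4-5-6 → obeys
(d) 7-2-8-2-8 → violates
(e) 2-3-1-7 → violates
(f) 1-5-7-4-4 → violates

c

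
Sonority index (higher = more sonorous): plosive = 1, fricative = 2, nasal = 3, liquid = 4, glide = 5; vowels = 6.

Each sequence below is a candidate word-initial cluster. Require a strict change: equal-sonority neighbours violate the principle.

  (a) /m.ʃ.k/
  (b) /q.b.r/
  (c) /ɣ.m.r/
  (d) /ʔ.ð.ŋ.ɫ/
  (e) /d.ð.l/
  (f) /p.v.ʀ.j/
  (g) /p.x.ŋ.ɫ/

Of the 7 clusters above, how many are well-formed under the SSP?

5

(a) /m.ʃ.k/: profile 3-2-1 — violates.
(b) /q.b.r/: profile 1-1-4 — violates.
(c) /ɣ.m.r/: profile 2-3-4 — obeys.
(d) /ʔ.ð.ŋ.ɫ/: profile 1-2-3-4 — obeys.
(e) /d.ð.l/: profile 1-2-4 — obeys.
(f) /p.v.ʀ.j/: profile 1-2-4-5 — obeys.
(g) /p.x.ŋ.ɫ/: profile 1-2-3-4 — obeys.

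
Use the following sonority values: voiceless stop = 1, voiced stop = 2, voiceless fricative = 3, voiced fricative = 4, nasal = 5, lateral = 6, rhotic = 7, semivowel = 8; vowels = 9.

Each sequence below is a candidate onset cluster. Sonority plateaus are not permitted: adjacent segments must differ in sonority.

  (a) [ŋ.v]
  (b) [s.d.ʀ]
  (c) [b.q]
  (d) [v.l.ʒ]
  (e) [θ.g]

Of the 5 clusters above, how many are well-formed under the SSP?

0

(a) [ŋ.v]: profile 5-4 — violates.
(b) [s.d.ʀ]: profile 3-2-7 — violates.
(c) [b.q]: profile 2-1 — violates.
(d) [v.l.ʒ]: profile 4-6-4 — violates.
(e) [θ.g]: profile 3-2 — violates.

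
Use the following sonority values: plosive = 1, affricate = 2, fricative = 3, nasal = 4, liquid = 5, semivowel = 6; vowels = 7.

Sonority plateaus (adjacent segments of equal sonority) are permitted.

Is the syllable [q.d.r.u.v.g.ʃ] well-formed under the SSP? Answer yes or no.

no

Onset: /q/ is a plosive (sonority 1), /d/ is a plosive (sonority 1), /r/ is a liquid (sonority 5); then the nucleus /u/ (sonority 7).
Onset profile 1-1-5-7 — rises to the nucleus.
Coda: /v/ is a fricative (sonority 3), /g/ is a plosive (sonority 1), /ʃ/ is a fricative (sonority 3).
Coda profile 7-3-1-3 — does not fall throughout.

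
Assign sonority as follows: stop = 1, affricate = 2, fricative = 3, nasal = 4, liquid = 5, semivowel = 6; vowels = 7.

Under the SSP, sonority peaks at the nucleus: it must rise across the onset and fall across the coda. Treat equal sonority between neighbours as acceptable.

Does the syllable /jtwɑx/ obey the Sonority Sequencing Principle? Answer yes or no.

Onset: /j/ is a semivowel (sonority 6), /t/ is a stop (sonority 1), /w/ is a semivowel (sonority 6); then the nucleus /ɑ/ (sonority 7).
Onset profile 6-1-6-7 — does not rise throughout.
Coda: /x/ is a fricative (sonority 3).
Coda profile 7-3 — falls from the nucleus.

no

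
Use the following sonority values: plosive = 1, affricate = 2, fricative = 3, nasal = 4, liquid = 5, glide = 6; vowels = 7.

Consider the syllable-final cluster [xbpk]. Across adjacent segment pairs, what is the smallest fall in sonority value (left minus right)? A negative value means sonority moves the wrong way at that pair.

0

/x/ — fricative, sonority 3.
/b/ — plosive, sonority 1.
/p/ — plosive, sonority 1.
/k/ — plosive, sonority 1.
/x/→/b/: change +2.
/b/→/p/: change +0.
/p/→/k/: change +0.
Minimum = 0.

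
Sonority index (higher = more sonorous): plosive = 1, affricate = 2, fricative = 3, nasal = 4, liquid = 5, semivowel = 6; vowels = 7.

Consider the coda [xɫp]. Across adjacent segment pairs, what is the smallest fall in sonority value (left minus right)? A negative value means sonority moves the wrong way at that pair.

-2

/x/ — fricative, sonority 3.
/ɫ/ — liquid, sonority 5.
/p/ — plosive, sonority 1.
/x/→/ɫ/: change -2.
/ɫ/→/p/: change +4.
Minimum = -2.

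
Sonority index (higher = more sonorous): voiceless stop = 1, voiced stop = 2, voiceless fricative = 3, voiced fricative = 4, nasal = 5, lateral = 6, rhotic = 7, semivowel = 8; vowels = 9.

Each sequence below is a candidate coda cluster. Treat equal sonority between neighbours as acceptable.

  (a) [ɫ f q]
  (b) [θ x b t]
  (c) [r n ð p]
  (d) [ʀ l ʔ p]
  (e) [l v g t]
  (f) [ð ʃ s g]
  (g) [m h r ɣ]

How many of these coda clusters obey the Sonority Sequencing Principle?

(a) sonority 6-3-1: well-formed.
(b) sonority 3-3-2-1: well-formed.
(c) sonority 7-5-4-1: well-formed.
(d) sonority 7-6-1-1: well-formed.
(e) sonority 6-4-2-1: well-formed.
(f) sonority 4-3-3-2: well-formed.
(g) sonority 5-3-7-4: ill-formed.

6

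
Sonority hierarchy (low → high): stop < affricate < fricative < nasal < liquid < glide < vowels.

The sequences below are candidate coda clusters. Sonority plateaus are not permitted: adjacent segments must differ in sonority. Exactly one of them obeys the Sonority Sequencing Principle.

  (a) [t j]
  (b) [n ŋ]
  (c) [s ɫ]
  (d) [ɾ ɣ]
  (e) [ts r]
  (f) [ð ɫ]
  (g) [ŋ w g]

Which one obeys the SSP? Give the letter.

(a) [t j]: profile 1-6 — violates.
(b) [n ŋ]: profile 4-4 — violates.
(c) [s ɫ]: profile 3-5 — violates.
(d) [ɾ ɣ]: profile 5-3 — obeys.
(e) [ts r]: profile 2-5 — violates.
(f) [ð ɫ]: profile 3-5 — violates.
(g) [ŋ w g]: profile 4-6-1 — violates.

d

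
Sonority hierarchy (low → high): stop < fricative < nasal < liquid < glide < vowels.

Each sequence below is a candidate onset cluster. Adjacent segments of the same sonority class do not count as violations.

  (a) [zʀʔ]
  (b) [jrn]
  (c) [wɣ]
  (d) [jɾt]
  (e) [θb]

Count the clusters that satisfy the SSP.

0

(a) 2-4-1 → violates
(b) 5-4-3 → violates
(c) 5-2 → violates
(d) 5-4-1 → violates
(e) 2-1 → violates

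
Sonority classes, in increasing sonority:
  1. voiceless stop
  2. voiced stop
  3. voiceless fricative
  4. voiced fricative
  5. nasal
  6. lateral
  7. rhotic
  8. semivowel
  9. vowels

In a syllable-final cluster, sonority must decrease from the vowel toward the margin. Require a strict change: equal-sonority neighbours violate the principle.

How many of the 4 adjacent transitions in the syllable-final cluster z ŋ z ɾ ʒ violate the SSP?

2

/z/ is a voiced fricative (sonority 4).
/ŋ/ is a nasal (sonority 5).
/z/ is a voiced fricative (sonority 4).
/ɾ/ is a rhotic (sonority 7).
/ʒ/ is a voiced fricative (sonority 4).
/z/→/ŋ/: 4→5 (does not fall) — violation.
/ŋ/→/z/: 5→4 (falls) — ok.
/z/→/ɾ/: 4→7 (does not fall) — violation.
/ɾ/→/ʒ/: 7→4 (falls) — ok.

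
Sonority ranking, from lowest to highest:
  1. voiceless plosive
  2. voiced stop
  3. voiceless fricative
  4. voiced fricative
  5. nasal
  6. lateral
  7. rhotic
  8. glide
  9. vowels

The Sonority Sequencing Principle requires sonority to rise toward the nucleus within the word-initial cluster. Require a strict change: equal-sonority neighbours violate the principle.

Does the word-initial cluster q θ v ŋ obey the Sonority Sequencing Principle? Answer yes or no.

/q/: voiceless plosive = 1.
/θ/: voiceless fricative = 3.
/v/: voiced fricative = 4.
/ŋ/: nasal = 5.
The profile 1-3-4-5 strictly rises, so the word-initial cluster satisfies the SSP.

yes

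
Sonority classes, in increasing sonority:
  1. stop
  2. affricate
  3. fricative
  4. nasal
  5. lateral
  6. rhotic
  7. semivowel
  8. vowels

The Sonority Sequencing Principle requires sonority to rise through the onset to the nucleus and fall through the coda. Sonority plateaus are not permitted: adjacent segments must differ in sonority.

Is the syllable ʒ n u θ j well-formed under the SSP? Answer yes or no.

no

Onset: /ʒ/ is a fricative (sonority 3), /n/ is a nasal (sonority 4); then the nucleus /u/ (sonority 8).
Onset profile 3-4-8 — rises to the nucleus.
Coda: /θ/ is a fricative (sonority 3), /j/ is a semivowel (sonority 7).
Coda profile 8-3-7 — does not strictly fall throughout.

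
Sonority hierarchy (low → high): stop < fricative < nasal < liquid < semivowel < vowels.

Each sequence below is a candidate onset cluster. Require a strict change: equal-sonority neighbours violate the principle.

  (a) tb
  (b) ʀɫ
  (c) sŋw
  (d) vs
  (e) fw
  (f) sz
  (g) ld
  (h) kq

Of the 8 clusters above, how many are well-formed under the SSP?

(a) 1-1 → violates
(b) 4-4 → violates
(c) 2-3-5 → obeys
(d) 2-2 → violates
(e) 2-5 → obeys
(f) 2-2 → violates
(g) 4-1 → violates
(h) 1-1 → violates

2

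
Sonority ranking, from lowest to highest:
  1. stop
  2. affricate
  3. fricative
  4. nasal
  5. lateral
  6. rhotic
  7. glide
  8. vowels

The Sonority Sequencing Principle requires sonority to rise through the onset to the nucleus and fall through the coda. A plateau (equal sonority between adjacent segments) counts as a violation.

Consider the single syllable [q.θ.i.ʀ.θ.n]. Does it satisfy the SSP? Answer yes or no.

no

Onset: /q/ is a stop (sonority 1), /θ/ is a fricative (sonority 3); then the nucleus /i/ (sonority 8).
Onset profile 1-3-8 — rises to the nucleus.
Coda: /ʀ/ is a rhotic (sonority 6), /θ/ is a fricative (sonority 3), /n/ is a nasal (sonority 4).
Coda profile 8-6-3-4 — does not strictly fall throughout.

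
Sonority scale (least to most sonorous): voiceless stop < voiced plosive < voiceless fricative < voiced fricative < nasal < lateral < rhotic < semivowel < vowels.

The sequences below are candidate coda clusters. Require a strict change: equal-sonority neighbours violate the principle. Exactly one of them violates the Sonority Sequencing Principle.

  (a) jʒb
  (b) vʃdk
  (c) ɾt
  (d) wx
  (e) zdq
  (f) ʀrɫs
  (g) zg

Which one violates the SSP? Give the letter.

f

(a) jʒb: profile 8-4-2 — obeys.
(b) vʃdk: profile 4-3-2-1 — obeys.
(c) ɾt: profile 7-1 — obeys.
(d) wx: profile 8-3 — obeys.
(e) zdq: profile 4-2-1 — obeys.
(f) ʀrɫs: profile 7-7-6-3 — violates.
(g) zg: profile 4-2 — obeys.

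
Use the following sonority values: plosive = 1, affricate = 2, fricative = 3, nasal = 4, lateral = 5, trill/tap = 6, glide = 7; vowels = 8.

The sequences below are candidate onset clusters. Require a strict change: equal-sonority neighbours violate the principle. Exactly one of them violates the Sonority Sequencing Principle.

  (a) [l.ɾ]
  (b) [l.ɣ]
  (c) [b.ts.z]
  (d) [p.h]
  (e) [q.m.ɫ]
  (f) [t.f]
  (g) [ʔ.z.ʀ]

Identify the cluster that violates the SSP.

(a) sonority 5-6: well-formed.
(b) sonority 5-3: ill-formed.
(c) sonority 1-2-3: well-formed.
(d) sonority 1-3: well-formed.
(e) sonority 1-4-5: well-formed.
(f) sonority 1-3: well-formed.
(g) sonority 1-3-6: well-formed.

b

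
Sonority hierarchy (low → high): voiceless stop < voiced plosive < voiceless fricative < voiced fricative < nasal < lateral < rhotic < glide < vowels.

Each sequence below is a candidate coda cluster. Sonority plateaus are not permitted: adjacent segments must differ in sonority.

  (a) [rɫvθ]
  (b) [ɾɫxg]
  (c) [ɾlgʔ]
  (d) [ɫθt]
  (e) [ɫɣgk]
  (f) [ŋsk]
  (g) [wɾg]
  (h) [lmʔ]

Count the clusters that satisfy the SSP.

(a) sonority 7-6-4-3: well-formed.
(b) sonority 7-6-3-2: well-formed.
(c) sonority 7-6-2-1: well-formed.
(d) sonority 6-3-1: well-formed.
(e) sonority 6-4-2-1: well-formed.
(f) sonority 5-3-1: well-formed.
(g) sonority 8-7-2: well-formed.
(h) sonority 6-5-1: well-formed.

8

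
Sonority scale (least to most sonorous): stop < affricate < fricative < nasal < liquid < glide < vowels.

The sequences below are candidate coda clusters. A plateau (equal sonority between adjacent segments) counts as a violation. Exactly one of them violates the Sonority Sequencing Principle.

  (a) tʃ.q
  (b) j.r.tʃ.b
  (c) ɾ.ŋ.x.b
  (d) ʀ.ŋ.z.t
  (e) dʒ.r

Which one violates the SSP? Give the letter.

e

(a) tʃ.q: profile 2-1 — obeys.
(b) j.r.tʃ.b: profile 6-5-2-1 — obeys.
(c) ɾ.ŋ.x.b: profile 5-4-3-1 — obeys.
(d) ʀ.ŋ.z.t: profile 5-4-3-1 — obeys.
(e) dʒ.r: profile 2-5 — violates.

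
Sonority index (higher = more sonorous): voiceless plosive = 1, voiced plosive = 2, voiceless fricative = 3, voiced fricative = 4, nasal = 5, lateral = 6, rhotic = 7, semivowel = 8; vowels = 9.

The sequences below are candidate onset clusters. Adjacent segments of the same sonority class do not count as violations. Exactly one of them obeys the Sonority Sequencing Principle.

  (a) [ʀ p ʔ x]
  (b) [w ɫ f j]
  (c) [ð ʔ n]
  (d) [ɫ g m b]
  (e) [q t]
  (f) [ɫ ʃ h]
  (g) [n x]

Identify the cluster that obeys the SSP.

(a) 7-1-1-3 → violates
(b) 8-6-3-8 → violates
(c) 4-1-5 → violates
(d) 6-2-5-2 → violates
(e) 1-1 → obeys
(f) 6-3-3 → violates
(g) 5-3 → violates

e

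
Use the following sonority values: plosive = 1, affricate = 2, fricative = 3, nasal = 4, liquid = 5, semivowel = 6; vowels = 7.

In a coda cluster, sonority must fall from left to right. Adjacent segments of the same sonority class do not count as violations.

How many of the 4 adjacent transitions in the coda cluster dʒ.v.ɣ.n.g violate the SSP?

/dʒ/: affricate = 2.
/v/: fricative = 3.
/ɣ/: fricative = 3.
/n/: nasal = 4.
/g/: plosive = 1.
/dʒ/→/v/: 2→3 (does not fall) — violation.
/v/→/ɣ/: 3→3 (plateau, allowed) — ok.
/ɣ/→/n/: 3→4 (does not fall) — violation.
/n/→/g/: 4→1 (falls) — ok.

2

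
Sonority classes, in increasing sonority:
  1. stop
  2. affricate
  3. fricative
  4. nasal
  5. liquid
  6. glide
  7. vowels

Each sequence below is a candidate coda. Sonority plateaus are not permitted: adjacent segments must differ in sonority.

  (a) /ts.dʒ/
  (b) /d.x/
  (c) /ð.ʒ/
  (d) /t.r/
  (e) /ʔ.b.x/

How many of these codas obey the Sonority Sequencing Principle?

(a) 2-2 → violates
(b) 1-3 → violates
(c) 3-3 → violates
(d) 1-5 → violates
(e) 1-1-3 → violates

0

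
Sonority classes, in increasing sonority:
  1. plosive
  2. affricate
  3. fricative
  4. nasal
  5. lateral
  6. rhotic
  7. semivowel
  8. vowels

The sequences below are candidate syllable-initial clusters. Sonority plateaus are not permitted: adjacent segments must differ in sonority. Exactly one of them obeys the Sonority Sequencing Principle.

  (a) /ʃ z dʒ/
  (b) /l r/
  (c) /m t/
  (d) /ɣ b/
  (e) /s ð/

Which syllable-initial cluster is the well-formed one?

b

(a) /ʃ z dʒ/: profile 3-3-2 — violates.
(b) /l r/: profile 5-6 — obeys.
(c) /m t/: profile 4-1 — violates.
(d) /ɣ b/: profile 3-1 — violates.
(e) /s ð/: profile 3-3 — violates.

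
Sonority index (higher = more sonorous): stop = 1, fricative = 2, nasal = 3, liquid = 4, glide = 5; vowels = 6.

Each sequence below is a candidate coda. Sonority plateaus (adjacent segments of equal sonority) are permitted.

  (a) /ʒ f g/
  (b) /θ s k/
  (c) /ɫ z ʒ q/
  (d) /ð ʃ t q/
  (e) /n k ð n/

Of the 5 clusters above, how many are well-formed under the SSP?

(a) 2-2-1 → obeys
(b) 2-2-1 → obeys
(c) 4-2-2-1 → obeys
(d) 2-2-1-1 → obeys
(e) 3-1-2-3 → violates

4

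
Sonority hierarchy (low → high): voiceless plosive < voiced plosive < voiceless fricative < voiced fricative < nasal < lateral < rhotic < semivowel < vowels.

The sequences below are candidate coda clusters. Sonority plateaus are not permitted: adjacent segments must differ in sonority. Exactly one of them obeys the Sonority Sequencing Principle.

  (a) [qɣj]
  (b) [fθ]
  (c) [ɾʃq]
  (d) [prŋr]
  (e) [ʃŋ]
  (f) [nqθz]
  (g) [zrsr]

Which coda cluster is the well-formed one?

c

(a) sonority 1-4-8: ill-formed.
(b) sonority 3-3: ill-formed.
(c) sonority 7-3-1: well-formed.
(d) sonority 1-7-5-7: ill-formed.
(e) sonority 3-5: ill-formed.
(f) sonority 5-1-3-4: ill-formed.
(g) sonority 4-7-3-7: ill-formed.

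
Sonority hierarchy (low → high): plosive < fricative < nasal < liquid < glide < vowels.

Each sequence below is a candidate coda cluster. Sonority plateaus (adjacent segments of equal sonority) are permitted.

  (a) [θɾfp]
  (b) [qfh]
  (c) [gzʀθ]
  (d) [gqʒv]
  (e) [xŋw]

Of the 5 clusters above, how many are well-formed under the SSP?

0

(a) [θɾfp]: profile 2-4-2-1 — violates.
(b) [qfh]: profile 1-2-2 — violates.
(c) [gzʀθ]: profile 1-2-4-2 — violates.
(d) [gqʒv]: profile 1-1-2-2 — violates.
(e) [xŋw]: profile 2-3-5 — violates.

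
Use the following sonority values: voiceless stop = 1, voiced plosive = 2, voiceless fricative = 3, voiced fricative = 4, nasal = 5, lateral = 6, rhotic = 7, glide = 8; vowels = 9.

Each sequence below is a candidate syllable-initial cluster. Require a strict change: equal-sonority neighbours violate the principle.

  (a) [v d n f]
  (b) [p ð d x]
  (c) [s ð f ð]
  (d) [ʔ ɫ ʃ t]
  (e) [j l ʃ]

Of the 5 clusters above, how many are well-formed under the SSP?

0

(a) 4-2-5-3 → violates
(b) 1-4-2-3 → violates
(c) 3-4-3-4 → violates
(d) 1-6-3-1 → violates
(e) 8-6-3 → violates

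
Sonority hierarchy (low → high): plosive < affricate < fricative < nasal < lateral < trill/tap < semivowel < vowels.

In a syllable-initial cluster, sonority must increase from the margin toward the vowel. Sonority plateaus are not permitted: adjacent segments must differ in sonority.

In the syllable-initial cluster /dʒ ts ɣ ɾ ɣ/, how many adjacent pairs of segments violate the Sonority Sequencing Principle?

/dʒ/: affricate = 2.
/ts/: affricate = 2.
/ɣ/: fricative = 3.
/ɾ/: trill/tap = 6.
/ɣ/: fricative = 3.
/dʒ/→/ts/: 2→2 (plateau) — violation.
/ts/→/ɣ/: 2→3 (rises) — ok.
/ɣ/→/ɾ/: 3→6 (rises) — ok.
/ɾ/→/ɣ/: 6→3 (does not rise) — violation.

2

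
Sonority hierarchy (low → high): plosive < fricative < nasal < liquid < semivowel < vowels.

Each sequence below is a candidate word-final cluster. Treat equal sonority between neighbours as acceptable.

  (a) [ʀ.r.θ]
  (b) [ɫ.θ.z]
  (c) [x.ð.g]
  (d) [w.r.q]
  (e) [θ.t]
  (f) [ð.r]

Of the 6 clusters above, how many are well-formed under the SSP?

5

(a) 4-4-2 → obeys
(b) 4-2-2 → obeys
(c) 2-2-1 → obeys
(d) 5-4-1 → obeys
(e) 2-1 → obeys
(f) 2-4 → violates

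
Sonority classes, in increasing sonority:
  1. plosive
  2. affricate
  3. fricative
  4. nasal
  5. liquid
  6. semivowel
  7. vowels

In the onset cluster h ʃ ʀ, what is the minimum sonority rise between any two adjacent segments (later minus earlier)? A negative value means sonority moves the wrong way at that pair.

/h/ — fricative, sonority 3.
/ʃ/ — fricative, sonority 3.
/ʀ/ — liquid, sonority 5.
/h/→/ʃ/: change +0.
/ʃ/→/ʀ/: change +2.
Minimum = 0.

0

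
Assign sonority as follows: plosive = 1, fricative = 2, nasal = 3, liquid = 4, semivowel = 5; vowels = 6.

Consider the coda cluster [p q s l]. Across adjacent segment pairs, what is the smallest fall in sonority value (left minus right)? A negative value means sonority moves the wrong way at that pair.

-2

/p/ is a plosive (sonority 1).
/q/ is a plosive (sonority 1).
/s/ is a fricative (sonority 2).
/l/ is a liquid (sonority 4).
/p/→/q/: change +0.
/q/→/s/: change -1.
/s/→/l/: change -2.
Minimum = -2.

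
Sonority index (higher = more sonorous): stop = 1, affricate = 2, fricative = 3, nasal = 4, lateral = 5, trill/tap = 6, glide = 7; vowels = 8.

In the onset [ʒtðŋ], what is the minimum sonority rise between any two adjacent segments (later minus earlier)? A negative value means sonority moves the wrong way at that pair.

-2

/ʒ/ — fricative, sonority 3.
/t/ — stop, sonority 1.
/ð/ — fricative, sonority 3.
/ŋ/ — nasal, sonority 4.
/ʒ/→/t/: change -2.
/t/→/ð/: change +2.
/ð/→/ŋ/: change +1.
Minimum = -2.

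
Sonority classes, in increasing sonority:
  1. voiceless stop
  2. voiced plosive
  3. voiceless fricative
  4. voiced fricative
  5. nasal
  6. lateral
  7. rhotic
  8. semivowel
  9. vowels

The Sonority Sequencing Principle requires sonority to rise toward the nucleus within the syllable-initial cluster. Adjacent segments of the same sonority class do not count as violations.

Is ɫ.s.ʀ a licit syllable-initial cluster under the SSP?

/ɫ/ — lateral, sonority 6.
/s/ — voiceless fricative, sonority 3.
/ʀ/ — rhotic, sonority 7.
The profile is 6-3-7. Between /ɫ/ (6) and /s/ (3) sonority does not rise, so the cluster violates the SSP.

no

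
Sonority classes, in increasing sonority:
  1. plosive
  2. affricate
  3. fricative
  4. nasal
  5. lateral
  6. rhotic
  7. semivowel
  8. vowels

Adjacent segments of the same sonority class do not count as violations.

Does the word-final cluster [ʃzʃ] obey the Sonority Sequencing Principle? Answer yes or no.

/ʃ/ is a fricative (sonority 3).
/z/ is a fricative (sonority 3).
/ʃ/ is a fricative (sonority 3).
The profile 3-3-3 is non-increasing (plateaus allowed), so the word-final cluster satisfies the SSP.

yes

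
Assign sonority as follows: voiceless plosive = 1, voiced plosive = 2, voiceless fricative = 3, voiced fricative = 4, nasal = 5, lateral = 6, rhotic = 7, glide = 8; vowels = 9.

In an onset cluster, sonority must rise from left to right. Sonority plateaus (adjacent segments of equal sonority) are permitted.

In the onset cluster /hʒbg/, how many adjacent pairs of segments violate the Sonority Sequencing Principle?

1

/h/ is a voiceless fricative (sonority 3).
/ʒ/ is a voiced fricative (sonority 4).
/b/ is a voiced plosive (sonority 2).
/g/ is a voiced plosive (sonority 2).
/h/→/ʒ/: 3→4 (rises) — ok.
/ʒ/→/b/: 4→2 (does not rise) — violation.
/b/→/g/: 2→2 (plateau, allowed) — ok.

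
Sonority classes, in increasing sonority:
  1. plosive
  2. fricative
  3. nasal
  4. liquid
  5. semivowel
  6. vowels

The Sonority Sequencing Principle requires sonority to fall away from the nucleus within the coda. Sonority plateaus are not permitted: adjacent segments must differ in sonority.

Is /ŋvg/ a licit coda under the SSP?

/ŋ/: nasal = 3.
/v/: fricative = 2.
/g/: plosive = 1.
The profile 3-2-1 strictly falls, so the coda satisfies the SSP.

yes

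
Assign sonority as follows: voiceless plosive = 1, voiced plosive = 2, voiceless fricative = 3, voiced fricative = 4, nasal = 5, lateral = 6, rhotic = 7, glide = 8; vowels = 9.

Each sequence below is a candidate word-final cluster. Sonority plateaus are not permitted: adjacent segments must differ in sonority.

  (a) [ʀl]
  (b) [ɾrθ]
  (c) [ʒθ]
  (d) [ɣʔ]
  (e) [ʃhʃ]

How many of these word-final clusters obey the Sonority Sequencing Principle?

3

(a) 7-6 → obeys
(b) 7-7-3 → violates
(c) 4-3 → obeys
(d) 4-1 → obeys
(e) 3-3-3 → violates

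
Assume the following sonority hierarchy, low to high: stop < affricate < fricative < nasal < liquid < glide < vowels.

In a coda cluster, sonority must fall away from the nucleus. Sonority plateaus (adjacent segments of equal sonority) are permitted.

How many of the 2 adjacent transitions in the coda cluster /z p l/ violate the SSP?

1

/z/ is a fricative (sonority 3).
/p/ is a stop (sonority 1).
/l/ is a liquid (sonority 5).
/z/→/p/: 3→1 (falls) — ok.
/p/→/l/: 1→5 (does not fall) — violation.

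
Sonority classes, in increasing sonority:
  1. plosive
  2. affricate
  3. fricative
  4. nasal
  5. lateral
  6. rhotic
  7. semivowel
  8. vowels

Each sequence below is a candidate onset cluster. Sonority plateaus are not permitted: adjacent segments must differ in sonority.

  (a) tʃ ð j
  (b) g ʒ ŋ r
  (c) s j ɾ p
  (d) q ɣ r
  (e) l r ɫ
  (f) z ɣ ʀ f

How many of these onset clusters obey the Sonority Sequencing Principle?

(a) sonority 2-3-7: well-formed.
(b) sonority 1-3-4-6: well-formed.
(c) sonority 3-7-6-1: ill-formed.
(d) sonority 1-3-6: well-formed.
(e) sonority 5-6-5: ill-formed.
(f) sonority 3-3-6-3: ill-formed.

3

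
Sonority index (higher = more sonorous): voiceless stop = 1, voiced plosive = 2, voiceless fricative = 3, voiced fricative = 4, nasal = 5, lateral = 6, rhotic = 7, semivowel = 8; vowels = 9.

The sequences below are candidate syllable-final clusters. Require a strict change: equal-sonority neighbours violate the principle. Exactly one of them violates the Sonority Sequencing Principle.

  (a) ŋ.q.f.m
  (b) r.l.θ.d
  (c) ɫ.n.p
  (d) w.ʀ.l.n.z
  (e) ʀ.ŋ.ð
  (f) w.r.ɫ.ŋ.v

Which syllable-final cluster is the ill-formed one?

(a) 5-1-3-5 → violates
(b) 7-6-3-2 → obeys
(c) 6-5-1 → obeys
(d) 8-7-6-5-4 → obeys
(e) 7-5-4 → obeys
(f) 8-7-6-5-4 → obeys

a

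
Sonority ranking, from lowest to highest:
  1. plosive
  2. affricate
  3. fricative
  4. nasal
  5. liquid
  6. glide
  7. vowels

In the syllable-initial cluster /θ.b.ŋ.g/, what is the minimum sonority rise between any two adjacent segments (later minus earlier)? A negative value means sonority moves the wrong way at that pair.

/θ/: fricative = 3.
/b/: plosive = 1.
/ŋ/: nasal = 4.
/g/: plosive = 1.
/θ/→/b/: change -2.
/b/→/ŋ/: change +3.
/ŋ/→/g/: change -3.
Minimum = -3.

-3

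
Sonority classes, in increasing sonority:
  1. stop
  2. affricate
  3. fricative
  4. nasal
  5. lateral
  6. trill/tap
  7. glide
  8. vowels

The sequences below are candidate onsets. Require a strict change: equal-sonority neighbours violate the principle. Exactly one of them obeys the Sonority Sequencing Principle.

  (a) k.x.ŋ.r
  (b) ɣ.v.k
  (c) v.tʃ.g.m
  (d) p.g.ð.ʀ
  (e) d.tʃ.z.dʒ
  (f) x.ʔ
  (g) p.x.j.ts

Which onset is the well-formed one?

(a) 1-3-4-6 → obeys
(b) 3-3-1 → violates
(c) 3-2-1-4 → violates
(d) 1-1-3-6 → violates
(e) 1-2-3-2 → violates
(f) 3-1 → violates
(g) 1-3-7-2 → violates

a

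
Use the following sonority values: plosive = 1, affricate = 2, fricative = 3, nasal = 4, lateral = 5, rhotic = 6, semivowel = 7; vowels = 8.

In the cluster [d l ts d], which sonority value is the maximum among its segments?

5

/d/ — plosive, sonority 1.
/l/ — lateral, sonority 5.
/ts/ — affricate, sonority 2.
/d/ — plosive, sonority 1.
The maximum is 5.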